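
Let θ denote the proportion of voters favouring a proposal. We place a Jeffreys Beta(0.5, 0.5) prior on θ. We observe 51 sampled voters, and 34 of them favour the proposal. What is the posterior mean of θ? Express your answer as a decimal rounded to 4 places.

The binomial likelihood is conjugate to the Beta prior: with 34 successes and 17 failures, the posterior is Beta(0.5+34, 0.5+17) = Beta(34.5, 17.5).
Posterior mean = α/(α+β) = 34.5/52 = 0.6635.

Posterior mean ≈ 0.6635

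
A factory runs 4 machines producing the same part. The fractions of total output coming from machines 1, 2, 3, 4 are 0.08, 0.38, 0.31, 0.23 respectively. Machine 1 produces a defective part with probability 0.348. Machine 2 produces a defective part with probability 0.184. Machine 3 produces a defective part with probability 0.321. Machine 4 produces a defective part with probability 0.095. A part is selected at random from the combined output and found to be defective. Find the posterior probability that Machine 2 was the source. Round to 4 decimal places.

Posterior probability ≈ 0.3191

Tabulate prior·likelihood by source: [1] prior 0.08, lik 0.348, product 0.02784; [2] prior 0.38, lik 0.184, product 0.06992; [3] prior 0.31, lik 0.321, product 0.09951; [4] prior 0.23, lik 0.095, product 0.02185.
Normalizing constant = 0.21912; the posterior for Machine 2 is its product over the sum, 0.06992/0.21912 = 0.3191.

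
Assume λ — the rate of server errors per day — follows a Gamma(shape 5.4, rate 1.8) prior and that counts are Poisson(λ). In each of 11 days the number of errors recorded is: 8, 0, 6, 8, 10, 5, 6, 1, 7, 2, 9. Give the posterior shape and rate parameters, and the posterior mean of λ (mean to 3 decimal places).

Posterior: Gamma(shape=67.4, rate=12.8); mean ≈ 5.266

The Poisson likelihood adds the total count to the shape and the number of exposure periods to the rate. Here ∑xᵢ = 62 and n = 11, so shape 5.4→67.4 and rate 1.8→12.8.
E[λ | data] = 67.4/12.8 = 5.266.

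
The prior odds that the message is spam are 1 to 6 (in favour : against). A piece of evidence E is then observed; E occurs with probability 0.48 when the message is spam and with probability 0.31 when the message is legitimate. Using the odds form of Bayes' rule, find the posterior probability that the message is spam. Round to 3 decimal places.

Posterior probability ≈ 0.205

Prior odds = 1/6 = 0.16667.
Likelihood ratio for E = 0.48/0.31 = 1.5484.
Posterior odds = prior odds × LR = 0.25806.
Posterior probability = odds/(1+odds) = 0.25806/1.2581 = 0.205.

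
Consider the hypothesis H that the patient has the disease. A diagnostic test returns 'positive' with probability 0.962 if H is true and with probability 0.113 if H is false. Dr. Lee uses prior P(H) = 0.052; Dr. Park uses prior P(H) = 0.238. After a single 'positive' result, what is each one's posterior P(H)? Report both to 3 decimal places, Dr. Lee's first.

Dr. Lee: 0.318; Dr. Park: 0.727

The likelihood ratio for a 'positive' result is 0.962/0.113 = 8.5133.
Dr. Lee: prior odds 0.052/0.948 = 0.054852; posterior odds 0.46697; posterior probability 0.318.
Dr. Park: prior odds 0.238/0.762 = 0.31234; posterior odds 2.6590; posterior probability 0.727.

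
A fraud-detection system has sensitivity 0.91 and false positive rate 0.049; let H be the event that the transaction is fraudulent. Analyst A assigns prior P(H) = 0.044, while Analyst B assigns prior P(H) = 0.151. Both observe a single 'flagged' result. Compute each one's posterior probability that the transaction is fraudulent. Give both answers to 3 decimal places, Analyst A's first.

P('+'|H) = 0.91, P('+'|¬H) = 0.049.
Analyst A: numerator 0.91·0.044 = 0.040040; evidence = 0.040040+0.049·0.956 = 0.086884; posterior = 0.461.
Analyst B: numerator 0.91·0.151 = 0.13741; evidence = 0.13741+0.049·0.849 = 0.17901; posterior = 0.768.

Analyst A: 0.461; Analyst B: 0.768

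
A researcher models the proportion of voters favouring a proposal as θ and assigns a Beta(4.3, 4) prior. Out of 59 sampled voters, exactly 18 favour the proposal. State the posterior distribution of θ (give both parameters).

The binomial likelihood is conjugate to the Beta prior: with 18 successes and 41 failures, the posterior is Beta(4.3+18, 4+41) = Beta(22.3, 45).

Posterior: Beta(22.3, 45)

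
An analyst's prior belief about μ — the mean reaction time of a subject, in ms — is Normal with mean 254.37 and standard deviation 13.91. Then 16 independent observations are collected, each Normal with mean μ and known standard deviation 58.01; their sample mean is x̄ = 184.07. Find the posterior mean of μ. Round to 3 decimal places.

Posterior mean ≈ 220.685

Prior precision 1/τ₀² = 1/13.91² = 0.00516828; data precision n/σ² = 16/58.01² = 0.00475460.
Posterior precision = 0.00516828 + 0.00475460 = 0.00992288.
Posterior mean = (0.00516828·254.37 + 0.00475460·184.07) / 0.00992288 = 220.685.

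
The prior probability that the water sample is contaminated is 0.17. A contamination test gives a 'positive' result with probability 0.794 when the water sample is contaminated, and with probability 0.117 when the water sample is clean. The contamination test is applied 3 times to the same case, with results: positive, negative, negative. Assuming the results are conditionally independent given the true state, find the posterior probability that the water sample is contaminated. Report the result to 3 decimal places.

Let H be the event that the water sample is contaminated; start with P(H) = 0.17. P('positive'|H) = 0.794, P('positive'|¬H) = 0.117.
Update on result 1 ('positive'): P(H) ← 0.794·0.1700 / (0.794·0.1700 + 0.117·0.8300) = 0.13498/0.23209 = 0.5816.
Update on result 2 ('negative'): P(H) ← 0.206·0.5816 / (0.206·0.5816 + 0.883·0.4184) = 0.11981/0.48927 = 0.2449.
Update on result 3 ('negative'): P(H) ← 0.206·0.2449 / (0.206·0.2449 + 0.883·0.7551) = 0.050443/0.71722 = 0.0703.

Posterior P(H) ≈ 0.070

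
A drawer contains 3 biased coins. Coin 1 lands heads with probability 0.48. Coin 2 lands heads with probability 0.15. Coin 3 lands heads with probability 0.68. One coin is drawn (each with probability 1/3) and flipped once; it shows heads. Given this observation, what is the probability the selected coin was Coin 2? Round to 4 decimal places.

Tabulate prior·likelihood by source: [1] prior 0.333333, lik 0.48, product 0.1600; [2] prior 0.333333, lik 0.15, product 0.05000; [3] prior 0.333333, lik 0.68, product 0.2267.
Normalizing constant = 0.43667; the posterior for Coin 2 is its product over the sum, 0.05000/0.43667 = 0.1145.

Posterior probability ≈ 0.1145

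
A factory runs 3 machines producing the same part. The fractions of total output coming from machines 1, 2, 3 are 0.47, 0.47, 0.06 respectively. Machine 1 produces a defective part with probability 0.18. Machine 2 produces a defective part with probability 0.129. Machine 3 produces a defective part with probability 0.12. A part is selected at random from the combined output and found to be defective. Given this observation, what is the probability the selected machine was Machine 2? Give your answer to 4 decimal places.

P(defective|M1) = 0.18; P(defective|M2) = 0.129; P(defective|M3) = 0.12.
Prior × likelihood for each source: 0.47·0.18=0.08460, 0.47·0.129=0.06063, 0.06·0.12=0.007200. Summing gives P(defective) = 0.15243.
P(Machine 2 | defective) = 0.06063 / 0.15243 = 0.3978.

Posterior probability ≈ 0.3978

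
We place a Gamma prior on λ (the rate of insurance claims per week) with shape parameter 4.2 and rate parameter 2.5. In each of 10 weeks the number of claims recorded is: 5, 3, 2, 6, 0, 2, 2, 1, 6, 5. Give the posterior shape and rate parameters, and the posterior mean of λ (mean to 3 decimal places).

Posterior: Gamma(shape=36.2, rate=12.5); mean ≈ 2.896

The Poisson likelihood adds the total count to the shape and the number of exposure periods to the rate. Here ∑xᵢ = 32 and n = 10, so shape 4.2→36.2 and rate 2.5→12.5.
Posterior mean = shape/rate = 36.2/12.5 = 2.896.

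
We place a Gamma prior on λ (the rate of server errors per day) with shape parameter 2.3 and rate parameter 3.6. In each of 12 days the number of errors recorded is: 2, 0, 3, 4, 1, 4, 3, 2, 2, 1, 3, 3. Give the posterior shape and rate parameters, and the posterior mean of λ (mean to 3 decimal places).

Total count ∑xᵢ = 28 over n = 12 days.
Gamma is conjugate to the Poisson likelihood: posterior is Gamma(shape = 2.3+28 = 30.3, rate = 3.6+12 = 15.6).
Posterior mean = shape/rate = 30.3/15.6 = 1.942.

Posterior: Gamma(shape=30.3, rate=15.6); mean ≈ 1.942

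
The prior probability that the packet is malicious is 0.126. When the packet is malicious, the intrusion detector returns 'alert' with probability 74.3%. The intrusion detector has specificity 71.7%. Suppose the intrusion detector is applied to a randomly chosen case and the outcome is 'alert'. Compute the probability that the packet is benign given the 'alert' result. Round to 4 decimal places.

Let H be the event that the packet is malicious. P(H) = 0.126, so P(¬H) = 0.874. With E the 'alert' result, P(E|H) = 0.743 and P(E|¬H) = 0.283.
P(E) = 0.743·0.126 + 0.283·0.874 = 0.093618 + 0.24734 = 0.34096.
By Bayes' theorem, P(H|E) = 0.093618 / 0.34096 = 0.2746. Hence P(¬H|E) = 1 − 0.2746 = 0.7254.

P(¬H | E) ≈ 0.7254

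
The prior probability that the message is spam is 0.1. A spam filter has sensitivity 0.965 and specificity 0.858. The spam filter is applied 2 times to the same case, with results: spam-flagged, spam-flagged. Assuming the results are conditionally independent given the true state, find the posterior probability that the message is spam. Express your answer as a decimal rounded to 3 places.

Let H be the event that the message is spam; start with P(H) = 0.1. P('spam-flagged'|H) = 0.965, P('spam-flagged'|¬H) = 0.142.
Update on result 1 ('spam-flagged'): P(H) ← 0.965·0.1000 / (0.965·0.1000 + 0.142·0.9000) = 0.096500/0.22430 = 0.4302.
Update on result 2 ('spam-flagged'): P(H) ← 0.965·0.4302 / (0.965·0.4302 + 0.142·0.5698) = 0.41517/0.49608 = 0.8369.

Posterior P(H) ≈ 0.837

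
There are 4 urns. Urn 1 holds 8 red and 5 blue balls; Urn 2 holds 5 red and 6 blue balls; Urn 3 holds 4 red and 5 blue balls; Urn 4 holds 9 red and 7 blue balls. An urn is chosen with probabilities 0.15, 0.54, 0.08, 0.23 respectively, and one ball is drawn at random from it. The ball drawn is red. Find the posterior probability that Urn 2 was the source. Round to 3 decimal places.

P(red|Urn 1) = 0.6154; P(red|Urn 2) = 0.4545; P(red|Urn 3) = 0.4444; P(red|Urn 4) = 0.5625.
Prior × likelihood for each source: 0.15·0.6154=0.09231, 0.54·0.4545=0.2455, 0.08·0.4444=0.03556, 0.23·0.5625=0.1294. Summing gives P(red) = 0.50269.
P(Urn 2 | red) = 0.2455 / 0.50269 = 0.488.

Posterior probability ≈ 0.488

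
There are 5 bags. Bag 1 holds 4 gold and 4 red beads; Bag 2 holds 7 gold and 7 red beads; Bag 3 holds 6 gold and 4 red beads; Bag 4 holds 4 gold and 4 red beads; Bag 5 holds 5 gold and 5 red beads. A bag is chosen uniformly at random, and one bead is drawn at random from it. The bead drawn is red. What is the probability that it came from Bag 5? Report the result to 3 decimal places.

P(red|Bag 1) = 0.5; P(red|Bag 2) = 0.5; P(red|Bag 3) = 0.4; P(red|Bag 4) = 0.5; P(red|Bag 5) = 0.5.
Prior × likelihood for each source: 0.2·0.5=0.1000, 0.2·0.5=0.1000, 0.2·0.4=0.08000, 0.2·0.5=0.1000, 0.2·0.5=0.1000. Summing gives P(red) = 0.48000.
P(Bag 5 | red) = 0.1000 / 0.48000 = 0.208.

Posterior probability ≈ 0.208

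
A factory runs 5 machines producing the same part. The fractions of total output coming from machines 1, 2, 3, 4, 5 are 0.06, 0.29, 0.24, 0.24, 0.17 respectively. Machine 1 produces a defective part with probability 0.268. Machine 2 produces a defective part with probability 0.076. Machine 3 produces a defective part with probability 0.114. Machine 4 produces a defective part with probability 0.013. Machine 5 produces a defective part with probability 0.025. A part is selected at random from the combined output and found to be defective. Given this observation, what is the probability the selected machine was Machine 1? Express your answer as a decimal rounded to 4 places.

Posterior probability ≈ 0.2207

P(defective|M1) = 0.268; P(defective|M2) = 0.076; P(defective|M3) = 0.114; P(defective|M4) = 0.013; P(defective|M5) = 0.025.
Prior × likelihood for each source: 0.06·0.268=0.01608, 0.29·0.076=0.02204, 0.24·0.114=0.02736, 0.24·0.013=0.003120, 0.17·0.025=0.004250. Summing gives P(defective) = 0.072850.
P(Machine 1 | defective) = 0.01608 / 0.072850 = 0.2207.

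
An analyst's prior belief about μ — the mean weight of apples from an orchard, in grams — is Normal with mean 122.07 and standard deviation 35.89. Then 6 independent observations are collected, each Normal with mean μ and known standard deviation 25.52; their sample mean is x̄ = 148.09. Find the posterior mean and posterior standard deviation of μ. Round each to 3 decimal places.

Posterior mean ≈ 146.068; posterior SD ≈ 10.005

With known σ, the Normal prior is conjugate. Weight on the data is w = (n/σ²)/(n/σ² + 1/τ₀²) = 0.00921276/(0.00921276+0.00077634) = 0.92228.
Posterior mean = w·x̄ + (1−w)·μ₀ = 0.92228·148.09 + 0.077719·122.07 = 146.068. Posterior variance = 1/(0.00921276+0.00077634) = 100.109, so SD = 10.005.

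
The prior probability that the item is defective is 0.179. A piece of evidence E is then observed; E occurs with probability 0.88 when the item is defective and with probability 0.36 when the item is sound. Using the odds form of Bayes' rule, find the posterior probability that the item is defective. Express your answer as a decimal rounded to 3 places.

Prior odds = 0.179/(1−0.179) = 0.21803.
Likelihood ratio for E = 0.88/0.36 = 2.4444.
Posterior odds = prior odds × LR = 0.53295.
Posterior probability = odds/(1+odds) = 0.53295/1.5330 = 0.348.

Posterior probability ≈ 0.348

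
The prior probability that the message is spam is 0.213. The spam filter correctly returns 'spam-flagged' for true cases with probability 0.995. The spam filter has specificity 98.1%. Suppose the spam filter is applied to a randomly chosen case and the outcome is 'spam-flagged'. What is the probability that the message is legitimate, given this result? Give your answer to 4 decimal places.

Let H be the event that the message is spam. P(H) = 0.213, so P(¬H) = 0.787. With E the 'spam-flagged' result, P(E|H) = 0.995 and P(E|¬H) = 0.019.
P(E) = 0.995·0.213 + 0.019·0.787 = 0.21193 + 0.014953 = 0.22689.
By Bayes' theorem, P(H|E) = 0.21193 / 0.22689 = 0.9341. Hence P(¬H|E) = 1 − 0.9341 = 0.0659.

P(¬H | E) ≈ 0.0659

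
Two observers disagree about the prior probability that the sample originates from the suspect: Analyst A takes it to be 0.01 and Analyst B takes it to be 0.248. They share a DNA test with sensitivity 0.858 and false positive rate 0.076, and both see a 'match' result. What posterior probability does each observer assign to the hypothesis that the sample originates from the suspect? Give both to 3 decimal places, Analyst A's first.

The likelihood ratio for a 'match' result is 0.858/0.076 = 11.289.
Analyst A: prior odds 0.01/0.99 = 0.010101; posterior odds 0.11404; posterior probability 0.102.
Analyst B: prior odds 0.248/0.752 = 0.32979; posterior odds 3.7231; posterior probability 0.788.

Analyst A: 0.102; Analyst B: 0.788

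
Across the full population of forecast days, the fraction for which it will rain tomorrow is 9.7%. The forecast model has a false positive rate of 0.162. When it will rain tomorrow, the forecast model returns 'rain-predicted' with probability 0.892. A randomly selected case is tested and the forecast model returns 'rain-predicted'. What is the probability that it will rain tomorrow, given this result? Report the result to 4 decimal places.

Write H for 'it will rain tomorrow'. Prior odds H:¬H = 0.097/0.903 = 0.10742. For the 'rain-predicted' outcome, the likelihood ratio is 0.892/0.162 = 5.5062.
Posterior odds = 0.10742 × 5.5062 = 0.59147, so P(H|E) = 0.59147/(1+0.59147) = 0.3717.

P(H | E) ≈ 0.3717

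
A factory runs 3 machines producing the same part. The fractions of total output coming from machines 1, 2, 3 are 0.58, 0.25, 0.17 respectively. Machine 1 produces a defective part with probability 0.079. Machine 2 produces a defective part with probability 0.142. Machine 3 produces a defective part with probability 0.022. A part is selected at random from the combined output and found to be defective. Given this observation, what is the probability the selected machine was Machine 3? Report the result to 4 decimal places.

Posterior probability ≈ 0.0440

P(defective|M1) = 0.079; P(defective|M2) = 0.142; P(defective|M3) = 0.022.
Prior × likelihood for each source: 0.58·0.079=0.04582, 0.25·0.142=0.03550, 0.17·0.022=0.003740. Summing gives P(defective) = 0.085060.
P(Machine 3 | defective) = 0.003740 / 0.085060 = 0.0440.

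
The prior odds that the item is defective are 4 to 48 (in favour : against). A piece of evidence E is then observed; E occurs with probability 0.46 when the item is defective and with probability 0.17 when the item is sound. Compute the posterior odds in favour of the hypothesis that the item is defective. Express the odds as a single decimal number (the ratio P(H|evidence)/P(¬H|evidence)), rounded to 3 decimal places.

Prior odds = 4/48 = 0.083333. In log-odds, ln(0.083333) = -2.4849.
Add log likelihood ratio: ln(2.7059) = 0.99543.
Posterior log-odds = -1.4895, so posterior odds = exp(-1.4895) = 0.22549.

Posterior odds ≈ 0.225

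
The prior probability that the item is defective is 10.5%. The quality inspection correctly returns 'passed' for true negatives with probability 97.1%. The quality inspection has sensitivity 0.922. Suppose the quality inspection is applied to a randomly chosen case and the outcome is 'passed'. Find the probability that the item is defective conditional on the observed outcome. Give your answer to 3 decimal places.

P(H | E) ≈ 0.009

Let H be the event that the item is defective. P(H) = 0.105, so P(¬H) = 0.895. With E the 'passed' result, P(E|H) = 0.078 and P(E|¬H) = 0.971.
P(E) = 0.078·0.105 + 0.971·0.895 = 0.0081900 + 0.86904 = 0.87723.
By Bayes' theorem, P(H|E) = 0.0081900 / 0.87723 = 0.009.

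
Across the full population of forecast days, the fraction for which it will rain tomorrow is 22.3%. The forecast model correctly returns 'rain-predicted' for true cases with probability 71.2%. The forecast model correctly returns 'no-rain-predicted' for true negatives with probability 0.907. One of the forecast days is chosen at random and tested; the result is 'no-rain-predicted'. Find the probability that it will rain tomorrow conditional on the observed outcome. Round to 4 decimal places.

P(H | E) ≈ 0.0835

Write H for 'it will rain tomorrow'. Prior odds H:¬H = 0.223/0.777 = 0.28700. For the 'no-rain-predicted' outcome, the likelihood ratio is 0.288/0.907 = 0.31753.
Posterior odds = 0.28700 × 0.31753 = 0.091132, so P(H|E) = 0.091132/(1+0.091132) = 0.0835.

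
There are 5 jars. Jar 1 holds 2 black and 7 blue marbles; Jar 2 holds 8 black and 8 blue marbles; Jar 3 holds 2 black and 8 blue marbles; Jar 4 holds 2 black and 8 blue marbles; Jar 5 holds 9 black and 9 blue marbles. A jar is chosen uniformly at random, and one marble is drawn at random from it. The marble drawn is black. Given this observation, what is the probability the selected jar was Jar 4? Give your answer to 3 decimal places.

Posterior probability ≈ 0.123

P(black|Jar 1) = 0.2222; P(black|Jar 2) = 0.5; P(black|Jar 3) = 0.2; P(black|Jar 4) = 0.2; P(black|Jar 5) = 0.5.
Prior × likelihood for each source: 0.2·0.2222=0.04444, 0.2·0.5=0.1000, 0.2·0.2=0.04000, 0.2·0.2=0.04000, 0.2·0.5=0.1000. Summing gives P(black) = 0.32444.
P(Jar 4 | black) = 0.04000 / 0.32444 = 0.123.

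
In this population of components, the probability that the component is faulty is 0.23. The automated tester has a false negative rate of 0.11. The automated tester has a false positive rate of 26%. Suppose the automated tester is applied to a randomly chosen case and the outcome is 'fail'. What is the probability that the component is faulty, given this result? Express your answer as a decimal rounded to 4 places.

P(H | E) ≈ 0.5056

Let H be the event that the component is faulty. P(H) = 0.23, so P(¬H) = 0.77. With E the 'fail' result, P(E|H) = 0.89 and P(E|¬H) = 0.26.
P(E) = 0.89·0.23 + 0.26·0.77 = 0.20470 + 0.20020 = 0.40490.
By Bayes' theorem, P(H|E) = 0.20470 / 0.40490 = 0.5056.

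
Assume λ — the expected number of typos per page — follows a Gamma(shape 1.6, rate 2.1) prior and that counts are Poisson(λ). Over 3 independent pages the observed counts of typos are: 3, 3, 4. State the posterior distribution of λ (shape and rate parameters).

Posterior: Gamma(shape=11.6, rate=5.1)

Total count ∑xᵢ = 10 over n = 3 pages.
Gamma is conjugate to the Poisson likelihood: posterior is Gamma(shape = 1.6+10 = 11.6, rate = 2.1+3 = 5.1).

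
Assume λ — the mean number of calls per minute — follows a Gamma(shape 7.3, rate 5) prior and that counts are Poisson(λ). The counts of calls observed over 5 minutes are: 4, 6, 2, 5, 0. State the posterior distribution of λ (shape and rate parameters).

Posterior: Gamma(shape=24.3, rate=10)

The Poisson likelihood adds the total count to the shape and the number of exposure periods to the rate. Here ∑xᵢ = 17 and n = 5, so shape 7.3→24.3 and rate 5→10.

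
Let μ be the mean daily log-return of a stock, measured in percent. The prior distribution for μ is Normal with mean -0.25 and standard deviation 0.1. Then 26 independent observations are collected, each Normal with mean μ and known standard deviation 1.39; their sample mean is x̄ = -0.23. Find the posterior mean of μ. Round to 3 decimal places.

Posterior mean ≈ -0.248

Prior precision 1/τ₀² = 1/0.1² = 100.000; data precision n/σ² = 26/1.39² = 13.4569.
Posterior precision = 100.000 + 13.4569 = 113.457.
Posterior mean = (100.000·-0.25 + 13.4569·-0.23) / 113.457 = -0.248.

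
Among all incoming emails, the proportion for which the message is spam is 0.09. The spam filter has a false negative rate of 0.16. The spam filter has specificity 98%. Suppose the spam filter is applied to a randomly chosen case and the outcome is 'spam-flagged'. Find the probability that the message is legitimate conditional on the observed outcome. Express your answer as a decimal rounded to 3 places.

P(¬H | E) ≈ 0.194

Let H be the event that the message is spam. P(H) = 0.09, so P(¬H) = 0.91. With E the 'spam-flagged' result, P(E|H) = 0.84 and P(E|¬H) = 0.02.
P(E) = 0.84·0.09 + 0.02·0.91 = 0.075600 + 0.018200 = 0.093800.
By Bayes' theorem, P(H|E) = 0.075600 / 0.093800 = 0.806. Hence P(¬H|E) = 1 − 0.806 = 0.194.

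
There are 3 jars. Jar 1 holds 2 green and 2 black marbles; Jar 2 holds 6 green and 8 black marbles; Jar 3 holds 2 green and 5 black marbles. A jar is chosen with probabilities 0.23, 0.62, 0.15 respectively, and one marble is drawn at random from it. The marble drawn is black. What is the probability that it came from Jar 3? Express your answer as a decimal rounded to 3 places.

Posterior probability ≈ 0.186

Tabulate prior·likelihood by source: [1] prior 0.23, lik 0.5, product 0.1150; [2] prior 0.62, lik 0.5714, product 0.3543; [3] prior 0.15, lik 0.7143, product 0.1071.
Normalizing constant = 0.57643; the posterior for Jar 3 is its product over the sum, 0.1071/0.57643 = 0.186.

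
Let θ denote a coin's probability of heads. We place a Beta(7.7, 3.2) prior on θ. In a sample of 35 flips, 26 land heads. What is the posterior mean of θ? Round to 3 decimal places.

Posterior mean ≈ 0.734

Observing 26 successes and 9 failures updates Beta(7.7, 3.2) by adding the success and failure counts to the two shape parameters: α = 7.7+26 = 33.7, β = 3.2+9 = 12.2.
Posterior mean = α/(α+β) = 33.7/45.9 = 0.734.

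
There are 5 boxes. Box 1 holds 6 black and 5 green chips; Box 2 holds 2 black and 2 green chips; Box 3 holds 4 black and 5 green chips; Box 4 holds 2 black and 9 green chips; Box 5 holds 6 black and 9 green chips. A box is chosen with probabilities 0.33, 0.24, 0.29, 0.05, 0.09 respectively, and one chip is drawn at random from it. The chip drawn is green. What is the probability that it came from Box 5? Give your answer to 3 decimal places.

P(green|Box 1) = 0.4545; P(green|Box 2) = 0.5; P(green|Box 3) = 0.5556; P(green|Box 4) = 0.8182; P(green|Box 5) = 0.6.
Prior × likelihood for each source: 0.33·0.4545=0.1500, 0.24·0.5=0.1200, 0.29·0.5556=0.1611, 0.05·0.8182=0.04091, 0.09·0.6=0.05400. Summing gives P(green) = 0.52602.
P(Box 5 | green) = 0.05400 / 0.52602 = 0.103.

Posterior probability ≈ 0.103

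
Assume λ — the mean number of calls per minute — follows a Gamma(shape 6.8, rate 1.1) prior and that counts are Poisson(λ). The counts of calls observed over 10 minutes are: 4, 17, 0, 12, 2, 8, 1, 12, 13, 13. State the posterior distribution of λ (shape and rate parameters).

The Poisson likelihood adds the total count to the shape and the number of exposure periods to the rate. Here ∑xᵢ = 82 and n = 10, so shape 6.8→88.8 and rate 1.1→11.1.

Posterior: Gamma(shape=88.8, rate=11.1)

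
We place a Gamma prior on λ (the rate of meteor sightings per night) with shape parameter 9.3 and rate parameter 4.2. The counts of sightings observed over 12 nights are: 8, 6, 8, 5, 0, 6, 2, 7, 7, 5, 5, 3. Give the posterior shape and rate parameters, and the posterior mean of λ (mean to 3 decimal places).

Total count ∑xᵢ = 62 over n = 12 nights.
Gamma is conjugate to the Poisson likelihood: posterior is Gamma(shape = 9.3+62 = 71.3, rate = 4.2+12 = 16.2).
Posterior mean = shape/rate = 71.3/16.2 = 4.401.

Posterior: Gamma(shape=71.3, rate=16.2); mean ≈ 4.401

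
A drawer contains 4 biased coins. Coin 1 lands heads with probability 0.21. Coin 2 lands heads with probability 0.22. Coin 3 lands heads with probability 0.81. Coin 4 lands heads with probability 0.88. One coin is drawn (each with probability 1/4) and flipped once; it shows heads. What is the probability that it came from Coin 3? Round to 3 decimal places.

Posterior probability ≈ 0.382

P(heads|C1) = 0.21; P(heads|C2) = 0.22; P(heads|C3) = 0.81; P(heads|C4) = 0.88.
Prior × likelihood for each source: 0.25·0.21=0.05250, 0.25·0.22=0.05500, 0.25·0.81=0.2025, 0.25·0.88=0.2200. Summing gives P(heads) = 0.53000.
P(Coin 3 | heads) = 0.2025 / 0.53000 = 0.382.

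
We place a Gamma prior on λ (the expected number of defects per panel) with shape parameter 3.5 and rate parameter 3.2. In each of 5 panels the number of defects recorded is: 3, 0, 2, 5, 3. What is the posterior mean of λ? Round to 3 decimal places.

Total count ∑xᵢ = 13 over n = 5 panels.
Gamma is conjugate to the Poisson likelihood: posterior is Gamma(shape = 3.5+13 = 16.5, rate = 3.2+5 = 8.2).
Posterior mean = shape/rate = 16.5/8.2 = 2.012.

Posterior mean ≈ 2.012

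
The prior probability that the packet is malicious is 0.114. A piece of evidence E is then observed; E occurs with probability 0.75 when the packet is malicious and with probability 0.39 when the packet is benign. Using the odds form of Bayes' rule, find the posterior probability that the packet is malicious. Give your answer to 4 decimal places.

Prior odds = 0.114/(1−0.114) = 0.12867. In log-odds, ln(0.12867) = -2.0505.
Add log likelihood ratio: ln(1.9231) = 0.65393.
Posterior log-odds = -1.3966, so posterior odds = exp(-1.3966) = 0.24744. Converting, P(H|E) = 0.24744/1.2474 = 0.1984.

Posterior probability ≈ 0.1984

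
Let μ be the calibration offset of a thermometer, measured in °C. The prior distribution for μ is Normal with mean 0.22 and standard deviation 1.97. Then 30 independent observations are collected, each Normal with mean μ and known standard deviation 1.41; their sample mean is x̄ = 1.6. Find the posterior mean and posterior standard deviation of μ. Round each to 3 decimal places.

Prior precision 1/τ₀² = 1/1.97² = 0.257672; data precision n/σ² = 30/1.41² = 15.0898.
Posterior precision = 0.257672 + 15.0898 = 15.3475, giving posterior SD = 1/√15.3475 = 0.255.
Posterior mean = (0.257672·0.22 + 15.0898·1.6) / 15.3475 = 1.577.

Posterior mean ≈ 1.577; posterior SD ≈ 0.255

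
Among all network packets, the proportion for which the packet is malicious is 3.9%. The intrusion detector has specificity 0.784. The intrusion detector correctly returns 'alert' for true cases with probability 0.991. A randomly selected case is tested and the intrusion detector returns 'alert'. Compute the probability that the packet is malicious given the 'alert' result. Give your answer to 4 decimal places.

P(H | E) ≈ 0.1570

Write H for 'the packet is malicious'. Prior odds H:¬H = 0.039/0.961 = 0.040583. For the 'alert' outcome, the likelihood ratio is 0.991/0.216 = 4.5880.
Posterior odds = 0.040583 × 4.5880 = 0.18619, so P(H|E) = 0.18619/(1+0.18619) = 0.1570.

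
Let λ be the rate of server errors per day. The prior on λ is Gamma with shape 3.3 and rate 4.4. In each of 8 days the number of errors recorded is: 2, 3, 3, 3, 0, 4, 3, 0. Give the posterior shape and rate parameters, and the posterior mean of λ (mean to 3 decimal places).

Posterior: Gamma(shape=21.3, rate=12.4); mean ≈ 1.718

The Poisson likelihood adds the total count to the shape and the number of exposure periods to the rate. Here ∑xᵢ = 18 and n = 8, so shape 3.3→21.3 and rate 4.4→12.4.
E[λ | data] = 21.3/12.4 = 1.718.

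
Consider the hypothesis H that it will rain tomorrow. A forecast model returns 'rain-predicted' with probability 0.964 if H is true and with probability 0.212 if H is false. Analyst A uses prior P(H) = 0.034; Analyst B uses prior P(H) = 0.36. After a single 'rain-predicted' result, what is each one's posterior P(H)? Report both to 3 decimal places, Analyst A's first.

Analyst A: 0.138; Analyst B: 0.719

P('+'|H) = 0.964, P('+'|¬H) = 0.212.
Analyst A: numerator 0.964·0.034 = 0.032776; evidence = 0.032776+0.212·0.966 = 0.23757; posterior = 0.138.
Analyst B: numerator 0.964·0.36 = 0.34704; evidence = 0.34704+0.212·0.64 = 0.48272; posterior = 0.719.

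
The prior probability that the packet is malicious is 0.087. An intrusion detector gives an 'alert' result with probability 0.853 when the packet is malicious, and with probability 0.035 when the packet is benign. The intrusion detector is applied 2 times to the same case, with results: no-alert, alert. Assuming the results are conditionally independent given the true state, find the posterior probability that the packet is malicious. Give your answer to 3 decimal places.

Posterior P(H) ≈ 0.261

Let H be the event that the packet is malicious; start with P(H) = 0.087. P('alert'|H) = 0.853, P('alert'|¬H) = 0.035.
Update on result 1 ('no-alert'): P(H) ← 0.147·0.0870 / (0.147·0.0870 + 0.965·0.9130) = 0.012789/0.89383 = 0.0143.
Update on result 2 ('alert'): P(H) ← 0.853·0.0143 / (0.853·0.0143 + 0.035·0.9857) = 0.012205/0.046704 = 0.2613.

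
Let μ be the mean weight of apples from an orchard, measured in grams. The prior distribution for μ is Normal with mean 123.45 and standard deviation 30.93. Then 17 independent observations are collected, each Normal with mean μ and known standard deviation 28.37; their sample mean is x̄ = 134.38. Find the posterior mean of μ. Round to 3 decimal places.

Prior precision 1/τ₀² = 1/30.93² = 0.00104530; data precision n/σ² = 17/28.37² = 0.0211218.
Posterior precision = 0.00104530 + 0.0211218 = 0.0221671.
Posterior mean = (0.00104530·123.45 + 0.0211218·134.38) / 0.0221671 = 133.865.

Posterior mean ≈ 133.865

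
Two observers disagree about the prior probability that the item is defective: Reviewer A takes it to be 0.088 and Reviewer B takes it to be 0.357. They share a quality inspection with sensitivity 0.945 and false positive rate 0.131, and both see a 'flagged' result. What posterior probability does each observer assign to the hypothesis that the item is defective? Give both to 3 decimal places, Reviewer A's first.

P('+'|H) = 0.945, P('+'|¬H) = 0.131.
Reviewer A: numerator 0.945·0.088 = 0.083160; evidence = 0.083160+0.131·0.912 = 0.20263; posterior = 0.410.
Reviewer B: numerator 0.945·0.357 = 0.33736; evidence = 0.33736+0.131·0.643 = 0.42160; posterior = 0.800.

Reviewer A: 0.410; Reviewer B: 0.800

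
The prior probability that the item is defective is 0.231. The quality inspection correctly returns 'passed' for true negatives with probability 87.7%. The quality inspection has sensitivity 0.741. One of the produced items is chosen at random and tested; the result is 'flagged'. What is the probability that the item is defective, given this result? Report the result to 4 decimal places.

Write H for 'the item is defective'. Prior odds H:¬H = 0.231/0.769 = 0.30039. For the 'flagged' outcome, the likelihood ratio is 0.741/0.123 = 6.0244.
Posterior odds = 0.30039 × 6.0244 = 1.8097, so P(H|E) = 1.8097/(1+1.8097) = 0.6441.

P(H | E) ≈ 0.6441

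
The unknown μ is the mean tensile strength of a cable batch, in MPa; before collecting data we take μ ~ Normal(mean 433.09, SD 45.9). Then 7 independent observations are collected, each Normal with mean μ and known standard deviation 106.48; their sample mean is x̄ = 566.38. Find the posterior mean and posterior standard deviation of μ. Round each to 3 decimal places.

Posterior mean ≈ 508.446; posterior SD ≈ 30.261

With known σ, the Normal prior is conjugate. Weight on the data is w = (n/σ²)/(n/σ² + 1/τ₀²) = 0.00061739/(0.00061739+0.00047465) = 0.56536.
Posterior mean = w·x̄ + (1−w)·μ₀ = 0.56536·566.38 + 0.43464·433.09 = 508.446. Posterior variance = 1/(0.00061739+0.00047465) = 915.714, so SD = 30.261.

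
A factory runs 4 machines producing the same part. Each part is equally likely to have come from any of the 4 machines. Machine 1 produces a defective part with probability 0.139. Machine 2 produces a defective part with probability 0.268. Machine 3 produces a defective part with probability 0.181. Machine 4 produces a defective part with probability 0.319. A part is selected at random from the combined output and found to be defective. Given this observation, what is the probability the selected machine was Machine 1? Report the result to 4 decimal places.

Posterior probability ≈ 0.1533

Tabulate prior·likelihood by source: [1] prior 0.25, lik 0.139, product 0.03475; [2] prior 0.25, lik 0.268, product 0.06700; [3] prior 0.25, lik 0.181, product 0.04525; [4] prior 0.25, lik 0.319, product 0.07975.
Normalizing constant = 0.22675; the posterior for Machine 1 is its product over the sum, 0.03475/0.22675 = 0.1533.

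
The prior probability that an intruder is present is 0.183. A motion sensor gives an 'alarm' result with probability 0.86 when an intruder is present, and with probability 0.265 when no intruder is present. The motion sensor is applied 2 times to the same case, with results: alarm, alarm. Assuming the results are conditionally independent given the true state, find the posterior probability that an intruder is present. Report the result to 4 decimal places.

Let H be the event that an intruder is present; start with P(H) = 0.183. P('alarm'|H) = 0.86, P('alarm'|¬H) = 0.265.
Update on result 1 ('alarm'): P(H) ← 0.86·0.1830 / (0.86·0.1830 + 0.265·0.8170) = 0.15738/0.37389 = 0.4209.
Update on result 2 ('alarm'): P(H) ← 0.86·0.4209 / (0.86·0.4209 + 0.265·0.5791) = 0.36200/0.51545 = 0.7023.

Posterior P(H) ≈ 0.7023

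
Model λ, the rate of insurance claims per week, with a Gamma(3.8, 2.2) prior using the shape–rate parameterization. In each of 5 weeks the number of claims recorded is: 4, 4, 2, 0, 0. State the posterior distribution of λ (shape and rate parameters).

Posterior: Gamma(shape=13.8, rate=7.2)

The Poisson likelihood adds the total count to the shape and the number of exposure periods to the rate. Here ∑xᵢ = 10 and n = 5, so shape 3.8→13.8 and rate 2.2→7.2.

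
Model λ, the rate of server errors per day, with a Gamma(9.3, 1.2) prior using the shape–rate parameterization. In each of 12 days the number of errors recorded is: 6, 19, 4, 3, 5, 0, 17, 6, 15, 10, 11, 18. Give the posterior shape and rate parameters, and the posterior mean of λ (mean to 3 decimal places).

Total count ∑xᵢ = 114 over n = 12 days.
Gamma is conjugate to the Poisson likelihood: posterior is Gamma(shape = 9.3+114 = 123.3, rate = 1.2+12 = 13.2).
E[λ | data] = 123.3/13.2 = 9.341.

Posterior: Gamma(shape=123.3, rate=13.2); mean ≈ 9.341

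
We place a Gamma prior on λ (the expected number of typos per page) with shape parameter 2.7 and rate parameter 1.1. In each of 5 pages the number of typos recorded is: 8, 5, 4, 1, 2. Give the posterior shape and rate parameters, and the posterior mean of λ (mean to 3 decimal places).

Total count ∑xᵢ = 20 over n = 5 pages.
Gamma is conjugate to the Poisson likelihood: posterior is Gamma(shape = 2.7+20 = 22.7, rate = 1.1+5 = 6.1).
E[λ | data] = 22.7/6.1 = 3.721.

Posterior: Gamma(shape=22.7, rate=6.1); mean ≈ 3.721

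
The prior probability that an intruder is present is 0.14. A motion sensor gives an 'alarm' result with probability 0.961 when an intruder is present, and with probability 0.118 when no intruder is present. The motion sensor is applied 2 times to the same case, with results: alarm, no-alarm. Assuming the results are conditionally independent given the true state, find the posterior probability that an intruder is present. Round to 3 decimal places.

Posterior P(H) ≈ 0.055

Let H be the event that an intruder is present; start with P(H) = 0.14. P('alarm'|H) = 0.961, P('alarm'|¬H) = 0.118.
Update on result 1 ('alarm'): P(H) ← 0.961·0.1400 / (0.961·0.1400 + 0.118·0.8600) = 0.13454/0.23602 = 0.5700.
Update on result 2 ('no-alarm'): P(H) ← 0.039·0.5700 / (0.039·0.5700 + 0.882·0.4300) = 0.022231/0.40146 = 0.0554.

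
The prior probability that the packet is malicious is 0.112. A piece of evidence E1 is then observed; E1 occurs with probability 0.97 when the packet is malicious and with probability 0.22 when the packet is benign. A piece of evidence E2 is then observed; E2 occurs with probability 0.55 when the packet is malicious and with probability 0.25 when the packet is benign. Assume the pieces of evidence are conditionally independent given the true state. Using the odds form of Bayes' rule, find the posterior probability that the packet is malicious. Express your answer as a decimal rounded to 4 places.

Posterior probability ≈ 0.5502

Prior odds = 0.112/(1−0.112) = 0.12613. In log-odds, ln(0.12613) = -2.0705.
Add log likelihood ratios: ln(4.4091) + ln(2.2000) = 2.2721.
Posterior log-odds = 0.20165, so posterior odds = exp(0.20165) = 1.2234. Converting, P(H|E) = 1.2234/2.2234 = 0.5502.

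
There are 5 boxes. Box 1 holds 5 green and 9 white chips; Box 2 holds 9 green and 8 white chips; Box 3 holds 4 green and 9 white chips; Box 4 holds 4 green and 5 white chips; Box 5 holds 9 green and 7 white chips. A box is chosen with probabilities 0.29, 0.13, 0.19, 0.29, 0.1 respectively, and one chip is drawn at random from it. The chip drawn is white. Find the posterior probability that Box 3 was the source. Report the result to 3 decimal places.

Posterior probability ≈ 0.225

P(white|Box 1) = 0.6429; P(white|Box 2) = 0.4706; P(white|Box 3) = 0.6923; P(white|Box 4) = 0.5556; P(white|Box 5) = 0.4375.
Prior × likelihood for each source: 0.29·0.6429=0.1864, 0.13·0.4706=0.06118, 0.19·0.6923=0.1315, 0.29·0.5556=0.1611, 0.1·0.4375=0.04375. Summing gives P(white) = 0.58400.
P(Box 3 | white) = 0.1315 / 0.58400 = 0.225.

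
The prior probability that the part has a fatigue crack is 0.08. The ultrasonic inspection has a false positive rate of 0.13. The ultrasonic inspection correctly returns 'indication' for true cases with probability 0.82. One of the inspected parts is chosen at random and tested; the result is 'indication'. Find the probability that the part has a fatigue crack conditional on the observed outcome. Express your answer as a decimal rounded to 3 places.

P(H | E) ≈ 0.354

Write H for 'the part has a fatigue crack'. Prior odds H:¬H = 0.08/0.92 = 0.086957. For the 'indication' outcome, the likelihood ratio is 0.82/0.13 = 6.3077.
Posterior odds = 0.086957 × 6.3077 = 0.54849, so P(H|E) = 0.54849/(1+0.54849) = 0.354.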